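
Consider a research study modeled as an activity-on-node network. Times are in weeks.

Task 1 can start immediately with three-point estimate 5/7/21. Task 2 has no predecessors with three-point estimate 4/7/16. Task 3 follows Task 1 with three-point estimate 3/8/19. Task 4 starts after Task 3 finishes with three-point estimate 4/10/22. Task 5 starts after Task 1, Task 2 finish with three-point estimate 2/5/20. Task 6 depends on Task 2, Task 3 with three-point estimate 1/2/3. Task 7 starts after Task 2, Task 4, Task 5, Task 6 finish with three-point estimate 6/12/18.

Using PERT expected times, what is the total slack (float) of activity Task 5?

13 weeks

te_Task 1 = (5 + 4·7 + 21)/6 = 54/6 = 9
te_Task 2 = (4 + 4·7 + 16)/6 = 48/6 = 8
te_Task 3 = (3 + 4·8 + 19)/6 = 54/6 = 9
te_Task 4 = (4 + 4·10 + 22)/6 = 66/6 = 11
te_Task 5 = (2 + 4·5 + 20)/6 = 42/6 = 7
te_Task 6 = (1 + 4·2 + 3)/6 = 12/6 = 2
te_Task 7 = (6 + 4·12 + 18)/6 = 72/6 = 12

Forward pass:
ES_Task 1 = 0; EF_Task 1 = 9
ES_Task 2 = 0; EF_Task 2 = 8
ES_Task 3 = 9; EF_Task 3 = 9+9 = 18
ES_Task 4 = 18; EF_Task 4 = 18+11 = 29
ES_Task 5 = max(EF_Task 1=9, EF_Task 2=8) = 9; EF_Task 5 = 9+7 = 16
ES_Task 6 = max(EF_Task 2=8, EF_Task 3=18) = 18; EF_Task 6 = 18+2 = 20
ES_Task 7 = max(EF_Task 2=8, EF_Task 4=29, EF_Task 5=16, EF_Task 6=20) = 29; EF_Task 7 = 29+12 = 41
Expected project duration μ = 41 weeks. Critical path: Task 1 → Task 3 → Task 4 → Task 7.

Backward pass:
LF_Task 7 = 41; LS_Task 7 = 41−12 = 29
LF_Task 6 = LS_Task 7 = 29; LS_Task 6 = 29−2 = 27
LF_Task 5 = LS_Task 7 = 29; LS_Task 5 = 29−7 = 22
LF_Task 4 = LS_Task 7 = 29; LS_Task 4 = 29−11 = 18
LF_Task 3 = min(LS_Task 4=18, LS_Task 6=27) = 18; LS_Task 3 = 18−9 = 9
LF_Task 2 = min(LS_Task 5=22, LS_Task 6=27, LS_Task 7=29) = 22; LS_Task 2 = 22−8 = 14
LF_Task 1 = min(LS_Task 3=9, LS_Task 5=22) = 9; LS_Task 1 = 9−9 = 0
Slack_Task 5 = LS_Task 5 − ES_Task 5 = 22 − 9 = 13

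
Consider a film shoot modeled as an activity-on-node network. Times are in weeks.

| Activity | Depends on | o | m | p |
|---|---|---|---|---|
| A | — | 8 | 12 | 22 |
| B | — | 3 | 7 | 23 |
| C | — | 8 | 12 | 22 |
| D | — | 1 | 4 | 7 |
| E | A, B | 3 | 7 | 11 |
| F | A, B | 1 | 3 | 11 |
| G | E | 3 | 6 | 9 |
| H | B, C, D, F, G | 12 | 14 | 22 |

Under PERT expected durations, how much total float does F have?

te_A = (8 + 4·12 + 22)/6 = 78/6 = 13
te_B = (3 + 4·7 + 23)/6 = 54/6 = 9
te_C = (8 + 4·12 + 22)/6 = 78/6 = 13
te_D = (1 + 4·4 + 7)/6 = 24/6 = 4
te_E = (3 + 4·7 + 11)/6 = 42/6 = 7
te_F = (1 + 4·3 + 11)/6 = 24/6 = 4
te_G = (3 + 4·6 + 9)/6 = 36/6 = 6
te_H = (12 + 4·14 + 22)/6 = 90/6 = 15

Forward pass:
ES_A = 0; EF_A = 13
ES_B = 0; EF_B = 9
ES_C = 0; EF_C = 13
ES_D = 0; EF_D = 4
ES_E = max(EF_A=13, EF_B=9) = 13; EF_E = 13+7 = 20
ES_F = max(EF_A=13, EF_B=9) = 13; EF_F = 13+4 = 17
ES_G = 20; EF_G = 20+6 = 26
ES_H = max(EF_B=9, EF_C=13, EF_D=4, EF_F=17, EF_G=26) = 26; EF_H = 26+15 = 41
Expected project duration μ = 41 weeks. Critical path: A → E → G → H.

Backward pass:
LF_H = 41; LS_H = 41−15 = 26
LF_G = LS_H = 26; LS_G = 26−6 = 20
LF_F = LS_H = 26; LS_F = 26−4 = 22
LF_E = LS_G = 20; LS_E = 20−7 = 13
LF_D = LS_H = 26; LS_D = 26−4 = 22
LF_C = LS_H = 26; LS_C = 26−13 = 13
LF_B = min(LS_E=13, LS_F=22, LS_H=26) = 13; LS_B = 13−9 = 4
LF_A = min(LS_E=13, LS_F=22) = 13; LS_A = 13−13 = 0
Slack_F = LS_F − ES_F = 22 − 13 = 9

9 weeks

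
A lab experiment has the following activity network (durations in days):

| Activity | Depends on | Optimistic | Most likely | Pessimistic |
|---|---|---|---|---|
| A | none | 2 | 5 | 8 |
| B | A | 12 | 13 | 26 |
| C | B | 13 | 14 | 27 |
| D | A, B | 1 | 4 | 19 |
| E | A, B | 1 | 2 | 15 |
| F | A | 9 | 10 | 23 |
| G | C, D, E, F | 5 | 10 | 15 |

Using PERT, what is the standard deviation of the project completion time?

3.83 days

te_A = (2 + 4·5 + 8)/6 = 30/6 = 5; σ²_A = ((8−2)/6)² = 1.000
te_B = (12 + 4·13 + 26)/6 = 90/6 = 15; σ²_B = ((26−12)/6)² = 5.444
te_C = (13 + 4·14 + 27)/6 = 96/6 = 16; σ²_C = ((27−13)/6)² = 5.444
te_D = (1 + 4·4 + 19)/6 = 36/6 = 6; σ²_D = ((19−1)/6)² = 9.000
te_E = (1 + 4·2 + 15)/6 = 24/6 = 4; σ²_E = ((15−1)/6)² = 5.444
te_F = (9 + 4·10 + 23)/6 = 72/6 = 12; σ²_F = ((23−9)/6)² = 5.444
te_G = (5 + 4·10 + 15)/6 = 60/6 = 10; σ²_G = ((15−5)/6)² = 2.778

Forward pass:
ES_A = 0; EF_A = 5
ES_B = 5; EF_B = 5+15 = 20
ES_C = 20; EF_C = 20+16 = 36
ES_D = max(EF_A=5, EF_B=20) = 20; EF_D = 20+6 = 26
ES_E = max(EF_A=5, EF_B=20) = 20; EF_E = 20+4 = 24
ES_F = 5; EF_F = 5+12 = 17
ES_G = max(EF_C=36, EF_D=26, EF_E=24, EF_F=17) = 36; EF_G = 36+10 = 46
Expected project duration μ = 46 days. Critical path: A → B → C → G.

Variance along critical path = 1.000 + 5.444 + 5.444 + 2.778 = 14.667
σ = √14.667 = 3.830 days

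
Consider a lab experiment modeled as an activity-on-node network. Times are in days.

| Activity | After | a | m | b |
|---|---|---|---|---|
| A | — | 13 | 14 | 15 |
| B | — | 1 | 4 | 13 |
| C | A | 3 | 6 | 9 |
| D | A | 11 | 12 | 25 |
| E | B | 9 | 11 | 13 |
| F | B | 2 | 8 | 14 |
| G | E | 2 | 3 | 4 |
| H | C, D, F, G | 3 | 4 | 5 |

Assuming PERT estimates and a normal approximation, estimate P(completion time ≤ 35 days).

0.896

te_A = (13 + 4·14 + 15)/6 = 84/6 = 14; σ²_A = ((15−13)/6)² = 0.111
te_B = (1 + 4·4 + 13)/6 = 30/6 = 5; σ²_B = ((13−1)/6)² = 4.000
te_C = (3 + 4·6 + 9)/6 = 36/6 = 6; σ²_C = ((9−3)/6)² = 1.000
te_D = (11 + 4·12 + 25)/6 = 84/6 = 14; σ²_D = ((25−11)/6)² = 5.444
te_E = (9 + 4·11 + 13)/6 = 66/6 = 11; σ²_E = ((13−9)/6)² = 0.444
te_F = (2 + 4·8 + 14)/6 = 48/6 = 8; σ²_F = ((14−2)/6)² = 4.000
te_G = (2 + 4·3 + 4)/6 = 18/6 = 3; σ²_G = ((4−2)/6)² = 0.111
te_H = (3 + 4·4 + 5)/6 = 24/6 = 4; σ²_H = ((5−3)/6)² = 0.111

Forward pass:
ES_A = 0; EF_A = 14
ES_B = 0; EF_B = 5
ES_C = 14; EF_C = 14+6 = 20
ES_D = 14; EF_D = 14+14 = 28
ES_E = 5; EF_E = 5+11 = 16
ES_F = 5; EF_F = 5+8 = 13
ES_G = 16; EF_G = 16+3 = 19
ES_H = max(EF_C=20, EF_D=28, EF_F=13, EF_G=19) = 28; EF_H = 28+4 = 32
Expected project duration μ = 32 days. Critical path: A → D → H.

Variance along critical path = 0.111 + 5.444 + 0.111 = 5.667; σ = √5.667 = 2.380 days.
Z = (35 − 32) / 2.380 = 1.260
P(T ≤ 35) = Φ(1.260) ≈ 0.896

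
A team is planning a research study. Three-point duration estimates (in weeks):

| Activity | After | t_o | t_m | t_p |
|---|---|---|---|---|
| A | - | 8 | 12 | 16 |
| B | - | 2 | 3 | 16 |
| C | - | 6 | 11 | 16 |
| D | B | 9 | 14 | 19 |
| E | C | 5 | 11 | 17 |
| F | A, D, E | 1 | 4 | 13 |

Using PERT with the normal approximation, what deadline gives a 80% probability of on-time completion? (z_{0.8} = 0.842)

29.8 weeks

te_A = (8 + 4·12 + 16)/6 = 72/6 = 12; σ²_A = ((16−8)/6)² = 1.778
te_B = (2 + 4·3 + 16)/6 = 30/6 = 5; σ²_B = ((16−2)/6)² = 5.444
te_C = (6 + 4·11 + 16)/6 = 66/6 = 11; σ²_C = ((16−6)/6)² = 2.778
te_D = (9 + 4·14 + 19)/6 = 84/6 = 14; σ²_D = ((19−9)/6)² = 2.778
te_E = (5 + 4·11 + 17)/6 = 66/6 = 11; σ²_E = ((17−5)/6)² = 4.000
te_F = (1 + 4·4 + 13)/6 = 30/6 = 5; σ²_F = ((13−1)/6)² = 4.000

Forward pass:
ES_A = 0; EF_A = 12
ES_B = 0; EF_B = 5
ES_C = 0; EF_C = 11
ES_D = 5; EF_D = 5+14 = 19
ES_E = 11; EF_E = 11+11 = 22
ES_F = max(EF_A=12, EF_D=19, EF_E=22) = 22; EF_F = 22+5 = 27
Expected project duration μ = 27 weeks. Critical path: C → E → F.

Variance along critical path = 2.778 + 4.000 + 4.000 = 10.778; σ = 3.283 weeks.
D = μ + z·σ = 27 + 0.842·3.283 = 29.8 weeks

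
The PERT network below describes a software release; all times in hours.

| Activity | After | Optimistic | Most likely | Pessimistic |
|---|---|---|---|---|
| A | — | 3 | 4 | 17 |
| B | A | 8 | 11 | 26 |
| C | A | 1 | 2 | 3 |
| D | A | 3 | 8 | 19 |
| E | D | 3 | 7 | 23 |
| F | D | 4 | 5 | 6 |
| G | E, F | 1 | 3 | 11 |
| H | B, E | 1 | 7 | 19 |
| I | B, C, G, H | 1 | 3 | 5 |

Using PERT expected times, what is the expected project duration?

te_A = (3 + 4·4 + 17)/6 = 36/6 = 6
te_B = (8 + 4·11 + 26)/6 = 78/6 = 13
te_C = (1 + 4·2 + 3)/6 = 12/6 = 2
te_D = (3 + 4·8 + 19)/6 = 54/6 = 9
te_E = (3 + 4·7 + 23)/6 = 54/6 = 9
te_F = (4 + 4·5 + 6)/6 = 30/6 = 5
te_G = (1 + 4·3 + 11)/6 = 24/6 = 4
te_H = (1 + 4·7 + 19)/6 = 48/6 = 8
te_I = (1 + 4·3 + 5)/6 = 18/6 = 3

Forward pass:
ES_A = 0; EF_A = 6
ES_B = 6; EF_B = 6+13 = 19
ES_C = 6; EF_C = 6+2 = 8
ES_D = 6; EF_D = 6+9 = 15
ES_E = 15; EF_E = 15+9 = 24
ES_F = 15; EF_F = 15+5 = 20
ES_G = max(EF_E=24, EF_F=20) = 24; EF_G = 24+4 = 28
ES_H = max(EF_B=19, EF_E=24) = 24; EF_H = 24+8 = 32
ES_I = max(EF_B=19, EF_C=8, EF_G=28, EF_H=32) = 32; EF_I = 32+3 = 35
Expected project duration μ = 35 hours. Critical path: A → D → E → H → I.

35 hours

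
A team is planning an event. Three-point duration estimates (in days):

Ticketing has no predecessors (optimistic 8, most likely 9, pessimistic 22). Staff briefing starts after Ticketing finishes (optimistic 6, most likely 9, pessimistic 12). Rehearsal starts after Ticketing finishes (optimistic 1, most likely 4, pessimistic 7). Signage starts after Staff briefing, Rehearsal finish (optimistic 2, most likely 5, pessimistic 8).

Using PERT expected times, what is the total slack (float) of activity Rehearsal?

5 days

te_Ticketing = (8 + 4·9 + 22)/6 = 66/6 = 11
te_Staff briefing = (6 + 4·9 + 12)/6 = 54/6 = 9
te_Rehearsal = (1 + 4·4 + 7)/6 = 24/6 = 4
te_Signage = (2 + 4·5 + 8)/6 = 30/6 = 5

Forward pass:
ES_Ticketing = 0; EF_Ticketing = 11
ES_Staff briefing = 11; EF_Staff briefing = 11+9 = 20
ES_Rehearsal = 11; EF_Rehearsal = 11+4 = 15
ES_Signage = max(EF_Staff briefing=20, EF_Rehearsal=15) = 20; EF_Signage = 20+5 = 25
Expected project duration μ = 25 days. Critical path: Ticketing → Staff briefing → Signage.

Backward pass:
LF_Signage = 25; LS_Signage = 25−5 = 20
LF_Rehearsal = LS_Signage = 20; LS_Rehearsal = 20−4 = 16
LF_Staff briefing = LS_Signage = 20; LS_Staff briefing = 20−9 = 11
LF_Ticketing = min(LS_Staff briefing=11, LS_Rehearsal=16) = 11; LS_Ticketing = 11−11 = 0
Slack_Rehearsal = LS_Rehearsal − ES_Rehearsal = 16 − 11 = 5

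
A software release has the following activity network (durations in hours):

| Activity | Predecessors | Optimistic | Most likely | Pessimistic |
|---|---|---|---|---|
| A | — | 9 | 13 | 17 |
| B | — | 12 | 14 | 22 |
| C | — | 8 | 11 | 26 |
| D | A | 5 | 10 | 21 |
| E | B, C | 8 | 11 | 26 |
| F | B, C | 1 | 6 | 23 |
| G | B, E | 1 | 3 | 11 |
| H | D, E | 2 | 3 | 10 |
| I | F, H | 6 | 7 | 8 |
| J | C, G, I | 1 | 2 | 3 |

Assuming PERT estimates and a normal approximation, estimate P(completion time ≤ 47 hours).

0.947

te_A = (9 + 4·13 + 17)/6 = 78/6 = 13; σ²_A = ((17−9)/6)² = 1.778
te_B = (12 + 4·14 + 22)/6 = 90/6 = 15; σ²_B = ((22−12)/6)² = 2.778
te_C = (8 + 4·11 + 26)/6 = 78/6 = 13; σ²_C = ((26−8)/6)² = 9.000
te_D = (5 + 4·10 + 21)/6 = 66/6 = 11; σ²_D = ((21−5)/6)² = 7.111
te_E = (8 + 4·11 + 26)/6 = 78/6 = 13; σ²_E = ((26−8)/6)² = 9.000
te_F = (1 + 4·6 + 23)/6 = 48/6 = 8; σ²_F = ((23−1)/6)² = 13.444
te_G = (1 + 4·3 + 11)/6 = 24/6 = 4; σ²_G = ((11−1)/6)² = 2.778
te_H = (2 + 4·3 + 10)/6 = 24/6 = 4; σ²_H = ((10−2)/6)² = 1.778
te_I = (6 + 4·7 + 8)/6 = 42/6 = 7; σ²_I = ((8−6)/6)² = 0.111
te_J = (1 + 4·2 + 3)/6 = 12/6 = 2; σ²_J = ((3−1)/6)² = 0.111

Forward pass:
ES_A = 0; EF_A = 13
ES_B = 0; EF_B = 15
ES_C = 0; EF_C = 13
ES_D = 13; EF_D = 13+11 = 24
ES_E = max(EF_B=15, EF_C=13) = 15; EF_E = 15+13 = 28
ES_F = max(EF_B=15, EF_C=13) = 15; EF_F = 15+8 = 23
ES_G = max(EF_B=15, EF_E=28) = 28; EF_G = 28+4 = 32
ES_H = max(EF_D=24, EF_E=28) = 28; EF_H = 28+4 = 32
ES_I = max(EF_F=23, EF_H=32) = 32; EF_I = 32+7 = 39
ES_J = max(EF_C=13, EF_G=32, EF_I=39) = 39; EF_J = 39+2 = 41
Expected project duration μ = 41 hours. Critical path: B → E → H → I → J.

Variance along critical path = 2.778 + 9.000 + 1.778 + 0.111 + 0.111 = 13.778; σ = √13.778 = 3.712 hours.
Z = (47 − 41) / 3.712 = 1.616
P(T ≤ 47) = Φ(1.616) ≈ 0.947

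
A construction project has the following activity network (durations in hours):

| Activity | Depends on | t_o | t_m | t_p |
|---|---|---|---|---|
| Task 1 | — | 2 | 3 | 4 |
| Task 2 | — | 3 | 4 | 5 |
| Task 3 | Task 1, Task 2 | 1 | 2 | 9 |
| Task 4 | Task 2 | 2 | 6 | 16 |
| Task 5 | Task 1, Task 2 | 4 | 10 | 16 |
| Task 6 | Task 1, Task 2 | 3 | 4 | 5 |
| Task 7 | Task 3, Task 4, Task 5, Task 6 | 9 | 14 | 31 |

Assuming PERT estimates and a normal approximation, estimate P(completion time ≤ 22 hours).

0.028

te_Task 1 = (2 + 4·3 + 4)/6 = 18/6 = 3; σ²_Task 1 = ((4−2)/6)² = 0.111
te_Task 2 = (3 + 4·4 + 5)/6 = 24/6 = 4; σ²_Task 2 = ((5−3)/6)² = 0.111
te_Task 3 = (1 + 4·2 + 9)/6 = 18/6 = 3; σ²_Task 3 = ((9−1)/6)² = 1.778
te_Task 4 = (2 + 4·6 + 16)/6 = 42/6 = 7; σ²_Task 4 = ((16−2)/6)² = 5.444
te_Task 5 = (4 + 4·10 + 16)/6 = 60/6 = 10; σ²_Task 5 = ((16−4)/6)² = 4.000
te_Task 6 = (3 + 4·4 + 5)/6 = 24/6 = 4; σ²_Task 6 = ((5−3)/6)² = 0.111
te_Task 7 = (9 + 4·14 + 31)/6 = 96/6 = 16; σ²_Task 7 = ((31−9)/6)² = 13.444

Forward pass:
ES_Task 1 = 0; EF_Task 1 = 3
ES_Task 2 = 0; EF_Task 2 = 4
ES_Task 3 = max(EF_Task 1=3, EF_Task 2=4) = 4; EF_Task 3 = 4+3 = 7
ES_Task 4 = 4; EF_Task 4 = 4+7 = 11
ES_Task 5 = max(EF_Task 1=3, EF_Task 2=4) = 4; EF_Task 5 = 4+10 = 14
ES_Task 6 = max(EF_Task 1=3, EF_Task 2=4) = 4; EF_Task 6 = 4+4 = 8
ES_Task 7 = max(EF_Task 3=7, EF_Task 4=11, EF_Task 5=14, EF_Task 6=8) = 14; EF_Task 7 = 14+16 = 30
Expected project duration μ = 30 hours. Critical path: Task 2 → Task 5 → Task 7.

Variance along critical path = 0.111 + 4.000 + 13.444 = 17.556; σ = √17.556 = 4.190 hours.
Z = (22 − 30) / 4.190 = -1.909
P(T ≤ 22) = Φ(-1.909) ≈ 0.028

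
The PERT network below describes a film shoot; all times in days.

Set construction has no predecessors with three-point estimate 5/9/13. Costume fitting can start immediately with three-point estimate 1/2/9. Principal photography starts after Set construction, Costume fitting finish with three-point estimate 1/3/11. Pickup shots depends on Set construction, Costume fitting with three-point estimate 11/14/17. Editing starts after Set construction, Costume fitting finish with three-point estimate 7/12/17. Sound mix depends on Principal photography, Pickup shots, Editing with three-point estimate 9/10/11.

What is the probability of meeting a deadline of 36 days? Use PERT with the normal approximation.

te_Set construction = (5 + 4·9 + 13)/6 = 54/6 = 9; σ²_Set construction = ((13−5)/6)² = 1.778
te_Costume fitting = (1 + 4·2 + 9)/6 = 18/6 = 3; σ²_Costume fitting = ((9−1)/6)² = 1.778
te_Principal photography = (1 + 4·3 + 11)/6 = 24/6 = 4; σ²_Principal photography = ((11−1)/6)² = 2.778
te_Pickup shots = (11 + 4·14 + 17)/6 = 84/6 = 14; σ²_Pickup shots = ((17−11)/6)² = 1.000
te_Editing = (7 + 4·12 + 17)/6 = 72/6 = 12; σ²_Editing = ((17−7)/6)² = 2.778
te_Sound mix = (9 + 4·10 + 11)/6 = 60/6 = 10; σ²_Sound mix = ((11−9)/6)² = 0.111

Forward pass:
ES_Set construction = 0; EF_Set construction = 9
ES_Costume fitting = 0; EF_Costume fitting = 3
ES_Principal photography = max(EF_Set construction=9, EF_Costume fitting=3) = 9; EF_Principal photography = 9+4 = 13
ES_Pickup shots = max(EF_Set construction=9, EF_Costume fitting=3) = 9; EF_Pickup shots = 9+14 = 23
ES_Editing = max(EF_Set construction=9, EF_Costume fitting=3) = 9; EF_Editing = 9+12 = 21
ES_Sound mix = max(EF_Principal photography=13, EF_Pickup shots=23, EF_Editing=21) = 23; EF_Sound mix = 23+10 = 33
Expected project duration μ = 33 days. Critical path: Set construction → Pickup shots → Sound mix.

Variance along critical path = 1.778 + 1.000 + 0.111 = 2.889; σ = √2.889 = 1.700 days.
Z = (36 − 33) / 1.700 = 1.765
P(T ≤ 36) = Φ(1.765) ≈ 0.961

0.961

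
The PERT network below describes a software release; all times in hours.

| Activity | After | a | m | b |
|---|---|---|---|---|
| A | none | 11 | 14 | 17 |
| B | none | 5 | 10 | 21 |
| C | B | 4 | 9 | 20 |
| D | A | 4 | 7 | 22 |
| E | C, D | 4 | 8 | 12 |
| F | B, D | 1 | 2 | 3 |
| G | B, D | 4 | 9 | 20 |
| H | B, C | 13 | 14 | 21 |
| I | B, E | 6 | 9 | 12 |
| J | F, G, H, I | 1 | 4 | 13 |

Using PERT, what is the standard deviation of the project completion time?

4.10 hours

te_A = (11 + 4·14 + 17)/6 = 84/6 = 14; σ²_A = ((17−11)/6)² = 1.000
te_B = (5 + 4·10 + 21)/6 = 66/6 = 11; σ²_B = ((21−5)/6)² = 7.111
te_C = (4 + 4·9 + 20)/6 = 60/6 = 10; σ²_C = ((20−4)/6)² = 7.111
te_D = (4 + 4·7 + 22)/6 = 54/6 = 9; σ²_D = ((22−4)/6)² = 9.000
te_E = (4 + 4·8 + 12)/6 = 48/6 = 8; σ²_E = ((12−4)/6)² = 1.778
te_F = (1 + 4·2 + 3)/6 = 12/6 = 2; σ²_F = ((3−1)/6)² = 0.111
te_G = (4 + 4·9 + 20)/6 = 60/6 = 10; σ²_G = ((20−4)/6)² = 7.111
te_H = (13 + 4·14 + 21)/6 = 90/6 = 15; σ²_H = ((21−13)/6)² = 1.778
te_I = (6 + 4·9 + 12)/6 = 54/6 = 9; σ²_I = ((12−6)/6)² = 1.000
te_J = (1 + 4·4 + 13)/6 = 30/6 = 5; σ²_J = ((13−1)/6)² = 4.000

Forward pass:
ES_A = 0; EF_A = 14
ES_B = 0; EF_B = 11
ES_C = 11; EF_C = 11+10 = 21
ES_D = 14; EF_D = 14+9 = 23
ES_E = max(EF_C=21, EF_D=23) = 23; EF_E = 23+8 = 31
ES_F = max(EF_B=11, EF_D=23) = 23; EF_F = 23+2 = 25
ES_G = max(EF_B=11, EF_D=23) = 23; EF_G = 23+10 = 33
ES_H = max(EF_B=11, EF_C=21) = 21; EF_H = 21+15 = 36
ES_I = max(EF_B=11, EF_E=31) = 31; EF_I = 31+9 = 40
ES_J = max(EF_F=25, EF_G=33, EF_H=36, EF_I=40) = 40; EF_J = 40+5 = 45
Expected project duration μ = 45 hours. Critical path: A → D → E → I → J.

Variance along critical path = 1.000 + 9.000 + 1.778 + 1.000 + 4.000 = 16.778
σ = √16.778 = 4.096 hours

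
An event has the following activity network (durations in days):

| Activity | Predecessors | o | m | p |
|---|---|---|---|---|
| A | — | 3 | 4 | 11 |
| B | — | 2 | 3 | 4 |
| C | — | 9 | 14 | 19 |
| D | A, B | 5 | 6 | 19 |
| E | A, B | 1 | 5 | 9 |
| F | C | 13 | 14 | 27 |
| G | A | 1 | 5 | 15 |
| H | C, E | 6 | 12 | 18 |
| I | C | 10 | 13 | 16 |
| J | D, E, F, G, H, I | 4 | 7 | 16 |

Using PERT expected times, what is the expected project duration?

te_A = (3 + 4·4 + 11)/6 = 30/6 = 5
te_B = (2 + 4·3 + 4)/6 = 18/6 = 3
te_C = (9 + 4·14 + 19)/6 = 84/6 = 14
te_D = (5 + 4·6 + 19)/6 = 48/6 = 8
te_E = (1 + 4·5 + 9)/6 = 30/6 = 5
te_F = (13 + 4·14 + 27)/6 = 96/6 = 16
te_G = (1 + 4·5 + 15)/6 = 36/6 = 6
te_H = (6 + 4·12 + 18)/6 = 72/6 = 12
te_I = (10 + 4·13 + 16)/6 = 78/6 = 13
te_J = (4 + 4·7 + 16)/6 = 48/6 = 8

Forward pass:
ES_A = 0; EF_A = 5
ES_B = 0; EF_B = 3
ES_C = 0; EF_C = 14
ES_D = max(EF_A=5, EF_B=3) = 5; EF_D = 5+8 = 13
ES_E = max(EF_A=5, EF_B=3) = 5; EF_E = 5+5 = 10
ES_F = 14; EF_F = 14+16 = 30
ES_G = 5; EF_G = 5+6 = 11
ES_H = max(EF_C=14, EF_E=10) = 14; EF_H = 14+12 = 26
ES_I = 14; EF_I = 14+13 = 27
ES_J = max(EF_D=13, EF_E=10, EF_F=30, EF_G=11, EF_H=26, EF_I=27) = 30; EF_J = 30+8 = 38
Expected project duration μ = 38 days. Critical path: C → F → J.

38 days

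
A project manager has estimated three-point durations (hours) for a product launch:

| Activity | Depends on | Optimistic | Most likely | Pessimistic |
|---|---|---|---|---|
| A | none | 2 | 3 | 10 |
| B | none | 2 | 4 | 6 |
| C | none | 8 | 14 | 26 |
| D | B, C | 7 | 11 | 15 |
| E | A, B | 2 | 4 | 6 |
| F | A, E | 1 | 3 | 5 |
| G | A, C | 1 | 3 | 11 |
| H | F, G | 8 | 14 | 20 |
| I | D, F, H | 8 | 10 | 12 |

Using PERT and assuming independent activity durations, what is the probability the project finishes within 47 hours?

0.840

te_A = (2 + 4·3 + 10)/6 = 24/6 = 4; σ²_A = ((10−2)/6)² = 1.778
te_B = (2 + 4·4 + 6)/6 = 24/6 = 4; σ²_B = ((6−2)/6)² = 0.444
te_C = (8 + 4·14 + 26)/6 = 90/6 = 15; σ²_C = ((26−8)/6)² = 9.000
te_D = (7 + 4·11 + 15)/6 = 66/6 = 11; σ²_D = ((15−7)/6)² = 1.778
te_E = (2 + 4·4 + 6)/6 = 24/6 = 4; σ²_E = ((6−2)/6)² = 0.444
te_F = (1 + 4·3 + 5)/6 = 18/6 = 3; σ²_F = ((5−1)/6)² = 0.444
te_G = (1 + 4·3 + 11)/6 = 24/6 = 4; σ²_G = ((11−1)/6)² = 2.778
te_H = (8 + 4·14 + 20)/6 = 84/6 = 14; σ²_H = ((20−8)/6)² = 4.000
te_I = (8 + 4·10 + 12)/6 = 60/6 = 10; σ²_I = ((12−8)/6)² = 0.444

Forward pass:
ES_A = 0; EF_A = 4
ES_B = 0; EF_B = 4
ES_C = 0; EF_C = 15
ES_D = max(EF_B=4, EF_C=15) = 15; EF_D = 15+11 = 26
ES_E = max(EF_A=4, EF_B=4) = 4; EF_E = 4+4 = 8
ES_F = max(EF_A=4, EF_E=8) = 8; EF_F = 8+3 = 11
ES_G = max(EF_A=4, EF_C=15) = 15; EF_G = 15+4 = 19
ES_H = max(EF_F=11, EF_G=19) = 19; EF_H = 19+14 = 33
ES_I = max(EF_D=26, EF_F=11, EF_H=33) = 33; EF_I = 33+10 = 43
Expected project duration μ = 43 hours. Critical path: C → G → H → I.

Variance along critical path = 9.000 + 2.778 + 4.000 + 0.444 = 16.222; σ = √16.222 = 4.028 hours.
Z = (47 − 43) / 4.028 = 0.993
P(T ≤ 47) = Φ(0.993) ≈ 0.840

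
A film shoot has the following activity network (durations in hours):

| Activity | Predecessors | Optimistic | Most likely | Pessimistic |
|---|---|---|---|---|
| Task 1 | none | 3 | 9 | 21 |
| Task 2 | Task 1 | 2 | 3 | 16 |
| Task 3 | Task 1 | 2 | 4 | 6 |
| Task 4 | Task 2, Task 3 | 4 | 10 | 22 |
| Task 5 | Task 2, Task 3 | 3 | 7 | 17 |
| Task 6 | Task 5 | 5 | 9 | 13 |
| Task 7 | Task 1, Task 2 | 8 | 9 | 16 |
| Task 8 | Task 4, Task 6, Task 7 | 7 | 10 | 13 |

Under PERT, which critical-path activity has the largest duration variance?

te_Task 1 = (3 + 4·9 + 21)/6 = 60/6 = 10; σ²_Task 1 = ((21−3)/6)² = 9.000
te_Task 2 = (2 + 4·3 + 16)/6 = 30/6 = 5; σ²_Task 2 = ((16−2)/6)² = 5.444
te_Task 3 = (2 + 4·4 + 6)/6 = 24/6 = 4; σ²_Task 3 = ((6−2)/6)² = 0.444
te_Task 4 = (4 + 4·10 + 22)/6 = 66/6 = 11; σ²_Task 4 = ((22−4)/6)² = 9.000
te_Task 5 = (3 + 4·7 + 17)/6 = 48/6 = 8; σ²_Task 5 = ((17−3)/6)² = 5.444
te_Task 6 = (5 + 4·9 + 13)/6 = 54/6 = 9; σ²_Task 6 = ((13−5)/6)² = 1.778
te_Task 7 = (8 + 4·9 + 16)/6 = 60/6 = 10; σ²_Task 7 = ((16−8)/6)² = 1.778
te_Task 8 = (7 + 4·10 + 13)/6 = 60/6 = 10; σ²_Task 8 = ((13−7)/6)² = 1.000

Forward pass:
ES_Task 1 = 0; EF_Task 1 = 10
ES_Task 2 = 10; EF_Task 2 = 10+5 = 15
ES_Task 3 = 10; EF_Task 3 = 10+4 = 14
ES_Task 4 = max(EF_Task 2=15, EF_Task 3=14) = 15; EF_Task 4 = 15+11 = 26
ES_Task 5 = max(EF_Task 2=15, EF_Task 3=14) = 15; EF_Task 5 = 15+8 = 23
ES_Task 6 = 23; EF_Task 6 = 23+9 = 32
ES_Task 7 = max(EF_Task 1=10, EF_Task 2=15) = 15; EF_Task 7 = 15+10 = 25
ES_Task 8 = max(EF_Task 4=26, EF_Task 6=32, EF_Task 7=25) = 32; EF_Task 8 = 32+10 = 42
Expected project duration μ = 42 hours. Critical path: Task 1 → Task 2 → Task 5 → Task 6 → Task 8.

Variances on critical path: σ²_Task 1=9.000, σ²_Task 2=5.444, σ²_Task 5=5.444, σ²_Task 6=1.778, σ²_Task 8=1.000.
Largest is σ²_Task 1 = 9.000.

Task 1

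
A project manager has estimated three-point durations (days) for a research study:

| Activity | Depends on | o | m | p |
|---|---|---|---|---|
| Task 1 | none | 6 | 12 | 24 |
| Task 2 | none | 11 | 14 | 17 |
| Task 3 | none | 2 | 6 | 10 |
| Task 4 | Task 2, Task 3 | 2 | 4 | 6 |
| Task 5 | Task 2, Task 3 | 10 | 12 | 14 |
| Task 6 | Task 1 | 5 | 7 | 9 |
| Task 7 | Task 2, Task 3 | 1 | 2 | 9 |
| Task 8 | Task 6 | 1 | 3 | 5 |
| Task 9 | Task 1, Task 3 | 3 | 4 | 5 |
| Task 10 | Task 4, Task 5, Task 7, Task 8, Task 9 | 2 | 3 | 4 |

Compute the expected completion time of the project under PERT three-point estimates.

te_Task 1 = (6 + 4·12 + 24)/6 = 78/6 = 13
te_Task 2 = (11 + 4·14 + 17)/6 = 84/6 = 14
te_Task 3 = (2 + 4·6 + 10)/6 = 36/6 = 6
te_Task 4 = (2 + 4·4 + 6)/6 = 24/6 = 4
te_Task 5 = (10 + 4·12 + 14)/6 = 72/6 = 12
te_Task 6 = (5 + 4·7 + 9)/6 = 42/6 = 7
te_Task 7 = (1 + 4·2 + 9)/6 = 18/6 = 3
te_Task 8 = (1 + 4·3 + 5)/6 = 18/6 = 3
te_Task 9 = (3 + 4·4 + 5)/6 = 24/6 = 4
te_Task 10 = (2 + 4·3 + 4)/6 = 18/6 = 3

Forward pass:
ES_Task 1 = 0; EF_Task 1 = 13
ES_Task 2 = 0; EF_Task 2 = 14
ES_Task 3 = 0; EF_Task 3 = 6
ES_Task 4 = max(EF_Task 2=14, EF_Task 3=6) = 14; EF_Task 4 = 14+4 = 18
ES_Task 5 = max(EF_Task 2=14, EF_Task 3=6) = 14; EF_Task 5 = 14+12 = 26
ES_Task 6 = 13; EF_Task 6 = 13+7 = 20
ES_Task 7 = max(EF_Task 2=14, EF_Task 3=6) = 14; EF_Task 7 = 14+3 = 17
ES_Task 8 = 20; EF_Task 8 = 20+3 = 23
ES_Task 9 = max(EF_Task 1=13, EF_Task 3=6) = 13; EF_Task 9 = 13+4 = 17
ES_Task 10 = max(EF_Task 4=18, EF_Task 5=26, EF_Task 7=17, EF_Task 8=23, EF_Task 9=17) = 26; EF_Task 10 = 26+3 = 29
Expected project duration μ = 29 days. Critical path: Task 2 → Task 5 → Task 10.

29 days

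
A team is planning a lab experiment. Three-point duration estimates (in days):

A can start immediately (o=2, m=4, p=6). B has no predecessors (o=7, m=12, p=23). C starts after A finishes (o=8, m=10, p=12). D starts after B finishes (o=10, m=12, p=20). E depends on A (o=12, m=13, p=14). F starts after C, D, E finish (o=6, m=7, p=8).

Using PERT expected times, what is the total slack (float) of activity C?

12 days

te_A = (2 + 4·4 + 6)/6 = 24/6 = 4
te_B = (7 + 4·12 + 23)/6 = 78/6 = 13
te_C = (8 + 4·10 + 12)/6 = 60/6 = 10
te_D = (10 + 4·12 + 20)/6 = 78/6 = 13
te_E = (12 + 4·13 + 14)/6 = 78/6 = 13
te_F = (6 + 4·7 + 8)/6 = 42/6 = 7

Forward pass:
ES_A = 0; EF_A = 4
ES_B = 0; EF_B = 13
ES_C = 4; EF_C = 4+10 = 14
ES_D = 13; EF_D = 13+13 = 26
ES_E = 4; EF_E = 4+13 = 17
ES_F = max(EF_C=14, EF_D=26, EF_E=17) = 26; EF_F = 26+7 = 33
Expected project duration μ = 33 days. Critical path: B → D → F.

Backward pass:
LF_F = 33; LS_F = 33−7 = 26
LF_E = LS_F = 26; LS_E = 26−13 = 13
LF_D = LS_F = 26; LS_D = 26−13 = 13
LF_C = LS_F = 26; LS_C = 26−10 = 16
LF_B = LS_D = 13; LS_B = 13−13 = 0
LF_A = min(LS_C=16, LS_E=13) = 13; LS_A = 13−4 = 9
Slack_C = LS_C − ES_C = 16 − 4 = 12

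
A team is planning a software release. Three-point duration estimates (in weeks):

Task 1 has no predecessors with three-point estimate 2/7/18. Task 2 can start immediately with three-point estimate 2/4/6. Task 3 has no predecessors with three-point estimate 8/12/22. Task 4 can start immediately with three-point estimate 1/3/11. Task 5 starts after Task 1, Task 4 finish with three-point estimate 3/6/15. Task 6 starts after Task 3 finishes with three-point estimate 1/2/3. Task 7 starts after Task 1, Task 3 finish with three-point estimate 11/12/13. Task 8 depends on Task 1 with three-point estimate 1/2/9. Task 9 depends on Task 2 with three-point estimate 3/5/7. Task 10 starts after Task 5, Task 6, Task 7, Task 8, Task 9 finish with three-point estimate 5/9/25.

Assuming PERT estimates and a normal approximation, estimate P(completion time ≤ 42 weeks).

0.929

te_Task 1 = (2 + 4·7 + 18)/6 = 48/6 = 8; σ²_Task 1 = ((18−2)/6)² = 7.111
te_Task 2 = (2 + 4·4 + 6)/6 = 24/6 = 4; σ²_Task 2 = ((6−2)/6)² = 0.444
te_Task 3 = (8 + 4·12 + 22)/6 = 78/6 = 13; σ²_Task 3 = ((22−8)/6)² = 5.444
te_Task 4 = (1 + 4·3 + 11)/6 = 24/6 = 4; σ²_Task 4 = ((11−1)/6)² = 2.778
te_Task 5 = (3 + 4·6 + 15)/6 = 42/6 = 7; σ²_Task 5 = ((15−3)/6)² = 4.000
te_Task 6 = (1 + 4·2 + 3)/6 = 12/6 = 2; σ²_Task 6 = ((3−1)/6)² = 0.111
te_Task 7 = (11 + 4·12 + 13)/6 = 72/6 = 12; σ²_Task 7 = ((13−11)/6)² = 0.111
te_Task 8 = (1 + 4·2 + 9)/6 = 18/6 = 3; σ²_Task 8 = ((9−1)/6)² = 1.778
te_Task 9 = (3 + 4·5 + 7)/6 = 30/6 = 5; σ²_Task 9 = ((7−3)/6)² = 0.444
te_Task 10 = (5 + 4·9 + 25)/6 = 66/6 = 11; σ²_Task 10 = ((25−5)/6)² = 11.111

Forward pass:
ES_Task 1 = 0; EF_Task 1 = 8
ES_Task 2 = 0; EF_Task 2 = 4
ES_Task 3 = 0; EF_Task 3 = 13
ES_Task 4 = 0; EF_Task 4 = 4
ES_Task 5 = max(EF_Task 1=8, EF_Task 4=4) = 8; EF_Task 5 = 8+7 = 15
ES_Task 6 = 13; EF_Task 6 = 13+2 = 15
ES_Task 7 = max(EF_Task 1=8, EF_Task 3=13) = 13; EF_Task 7 = 13+12 = 25
ES_Task 8 = 8; EF_Task 8 = 8+3 = 11
ES_Task 9 = 4; EF_Task 9 = 4+5 = 9
ES_Task 10 = max(EF_Task 5=15, EF_Task 6=15, EF_Task 7=25, EF_Task 8=11, EF_Task 9=9) = 25; EF_Task 10 = 25+11 = 36
Expected project duration μ = 36 weeks. Critical path: Task 3 → Task 7 → Task 10.

Variance along critical path = 5.444 + 0.111 + 11.111 = 16.667; σ = √16.667 = 4.082 weeks.
Z = (42 − 36) / 4.082 = 1.470
P(T ≤ 42) = Φ(1.470) ≈ 0.929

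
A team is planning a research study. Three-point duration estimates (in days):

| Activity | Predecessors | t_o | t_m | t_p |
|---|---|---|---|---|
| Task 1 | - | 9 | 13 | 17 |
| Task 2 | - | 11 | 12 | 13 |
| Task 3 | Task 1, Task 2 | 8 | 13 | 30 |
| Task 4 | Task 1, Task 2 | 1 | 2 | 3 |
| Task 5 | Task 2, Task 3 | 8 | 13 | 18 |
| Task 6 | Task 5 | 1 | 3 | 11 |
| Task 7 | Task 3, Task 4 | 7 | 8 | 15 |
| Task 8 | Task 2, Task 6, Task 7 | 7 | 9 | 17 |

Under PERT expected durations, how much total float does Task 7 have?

8 days

te_Task 1 = (9 + 4·13 + 17)/6 = 78/6 = 13
te_Task 2 = (11 + 4·12 + 13)/6 = 72/6 = 12
te_Task 3 = (8 + 4·13 + 30)/6 = 90/6 = 15
te_Task 4 = (1 + 4·2 + 3)/6 = 12/6 = 2
te_Task 5 = (8 + 4·13 + 18)/6 = 78/6 = 13
te_Task 6 = (1 + 4·3 + 11)/6 = 24/6 = 4
te_Task 7 = (7 + 4·8 + 15)/6 = 54/6 = 9
te_Task 8 = (7 + 4·9 + 17)/6 = 60/6 = 10

Forward pass:
ES_Task 1 = 0; EF_Task 1 = 13
ES_Task 2 = 0; EF_Task 2 = 12
ES_Task 3 = max(EF_Task 1=13, EF_Task 2=12) = 13; EF_Task 3 = 13+15 = 28
ES_Task 4 = max(EF_Task 1=13, EF_Task 2=12) = 13; EF_Task 4 = 13+2 = 15
ES_Task 5 = max(EF_Task 2=12, EF_Task 3=28) = 28; EF_Task 5 = 28+13 = 41
ES_Task 6 = 41; EF_Task 6 = 41+4 = 45
ES_Task 7 = max(EF_Task 3=28, EF_Task 4=15) = 28; EF_Task 7 = 28+9 = 37
ES_Task 8 = max(EF_Task 2=12, EF_Task 6=45, EF_Task 7=37) = 45; EF_Task 8 = 45+10 = 55
Expected project duration μ = 55 days. Critical path: Task 1 → Task 3 → Task 5 → Task 6 → Task 8.

Backward pass:
LF_Task 8 = 55; LS_Task 8 = 55−10 = 45
LF_Task 7 = LS_Task 8 = 45; LS_Task 7 = 45−9 = 36
LF_Task 6 = LS_Task 8 = 45; LS_Task 6 = 45−4 = 41
LF_Task 5 = LS_Task 6 = 41; LS_Task 5 = 41−13 = 28
LF_Task 4 = LS_Task 7 = 36; LS_Task 4 = 36−2 = 34
LF_Task 3 = min(LS_Task 5=28, LS_Task 7=36) = 28; LS_Task 3 = 28−15 = 13
LF_Task 2 = min(LS_Task 3=13, LS_Task 4=34, LS_Task 5=28, LS_Task 8=45) = 13; LS_Task 2 = 13−12 = 1
LF_Task 1 = min(LS_Task 3=13, LS_Task 4=34) = 13; LS_Task 1 = 13−13 = 0
Slack_Task 7 = LS_Task 7 − ES_Task 7 = 36 − 28 = 8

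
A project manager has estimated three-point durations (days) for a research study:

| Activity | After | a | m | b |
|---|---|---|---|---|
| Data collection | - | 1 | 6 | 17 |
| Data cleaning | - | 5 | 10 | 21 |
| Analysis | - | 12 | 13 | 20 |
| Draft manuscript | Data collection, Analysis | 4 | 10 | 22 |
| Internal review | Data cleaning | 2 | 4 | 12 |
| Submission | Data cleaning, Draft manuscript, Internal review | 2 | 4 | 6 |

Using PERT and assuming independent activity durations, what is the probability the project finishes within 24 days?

0.068

te_Data collection = (1 + 4·6 + 17)/6 = 42/6 = 7; σ²_Data collection = ((17−1)/6)² = 7.111
te_Data cleaning = (5 + 4·10 + 21)/6 = 66/6 = 11; σ²_Data cleaning = ((21−5)/6)² = 7.111
te_Analysis = (12 + 4·13 + 20)/6 = 84/6 = 14; σ²_Analysis = ((20−12)/6)² = 1.778
te_Draft manuscript = (4 + 4·10 + 22)/6 = 66/6 = 11; σ²_Draft manuscript = ((22−4)/6)² = 9.000
te_Internal review = (2 + 4·4 + 12)/6 = 30/6 = 5; σ²_Internal review = ((12−2)/6)² = 2.778
te_Submission = (2 + 4·4 + 6)/6 = 24/6 = 4; σ²_Submission = ((6−2)/6)² = 0.444

Forward pass:
ES_Data collection = 0; EF_Data collection = 7
ES_Data cleaning = 0; EF_Data cleaning = 11
ES_Analysis = 0; EF_Analysis = 14
ES_Draft manuscript = max(EF_Data collection=7, EF_Analysis=14) = 14; EF_Draft manuscript = 14+11 = 25
ES_Internal review = 11; EF_Internal review = 11+5 = 16
ES_Submission = max(EF_Data cleaning=11, EF_Draft manuscript=25, EF_Internal review=16) = 25; EF_Submission = 25+4 = 29
Expected project duration μ = 29 days. Critical path: Analysis → Draft manuscript → Submission.

Variance along critical path = 1.778 + 9.000 + 0.444 = 11.222; σ = √11.222 = 3.350 days.
Z = (24 − 29) / 3.350 = -1.493
P(T ≤ 24) = Φ(-1.493) ≈ 0.068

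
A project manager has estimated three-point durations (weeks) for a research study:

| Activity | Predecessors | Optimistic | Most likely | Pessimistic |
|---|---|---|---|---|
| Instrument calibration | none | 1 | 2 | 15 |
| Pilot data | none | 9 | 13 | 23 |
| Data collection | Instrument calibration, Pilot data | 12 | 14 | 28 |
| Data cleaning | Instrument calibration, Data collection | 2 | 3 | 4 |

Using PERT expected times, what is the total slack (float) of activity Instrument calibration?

te_Instrument calibration = (1 + 4·2 + 15)/6 = 24/6 = 4
te_Pilot data = (9 + 4·13 + 23)/6 = 84/6 = 14
te_Data collection = (12 + 4·14 + 28)/6 = 96/6 = 16
te_Data cleaning = (2 + 4·3 + 4)/6 = 18/6 = 3

Forward pass:
ES_Instrument calibration = 0; EF_Instrument calibration = 4
ES_Pilot data = 0; EF_Pilot data = 14
ES_Data collection = max(EF_Instrument calibration=4, EF_Pilot data=14) = 14; EF_Data collection = 14+16 = 30
ES_Data cleaning = max(EF_Instrument calibration=4, EF_Data collection=30) = 30; EF_Data cleaning = 30+3 = 33
Expected project duration μ = 33 weeks. Critical path: Pilot data → Data collection → Data cleaning.

Backward pass:
LF_Data cleaning = 33; LS_Data cleaning = 33−3 = 30
LF_Data collection = LS_Data cleaning = 30; LS_Data collection = 30−16 = 14
LF_Pilot data = LS_Data collection = 14; LS_Pilot data = 14−14 = 0
LF_Instrument calibration = min(LS_Data collection=14, LS_Data cleaning=30) = 14; LS_Instrument calibration = 14−4 = 10
Slack_Instrument calibration = LS_Instrument calibration − ES_Instrument calibration = 10 − 0 = 10

10 weeks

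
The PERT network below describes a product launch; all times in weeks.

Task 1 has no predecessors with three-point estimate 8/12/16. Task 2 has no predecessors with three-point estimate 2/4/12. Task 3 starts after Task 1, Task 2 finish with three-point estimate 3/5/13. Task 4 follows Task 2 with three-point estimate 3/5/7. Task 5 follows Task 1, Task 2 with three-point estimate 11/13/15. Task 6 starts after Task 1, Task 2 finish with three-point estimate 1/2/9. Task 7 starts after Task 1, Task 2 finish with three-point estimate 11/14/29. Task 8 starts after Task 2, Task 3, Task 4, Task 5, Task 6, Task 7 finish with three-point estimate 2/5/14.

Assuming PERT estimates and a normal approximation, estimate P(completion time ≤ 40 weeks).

te_Task 1 = (8 + 4·12 + 16)/6 = 72/6 = 12; σ²_Task 1 = ((16−8)/6)² = 1.778
te_Task 2 = (2 + 4·4 + 12)/6 = 30/6 = 5; σ²_Task 2 = ((12−2)/6)² = 2.778
te_Task 3 = (3 + 4·5 + 13)/6 = 36/6 = 6; σ²_Task 3 = ((13−3)/6)² = 2.778
te_Task 4 = (3 + 4·5 + 7)/6 = 30/6 = 5; σ²_Task 4 = ((7−3)/6)² = 0.444
te_Task 5 = (11 + 4·13 + 15)/6 = 78/6 = 13; σ²_Task 5 = ((15−11)/6)² = 0.444
te_Task 6 = (1 + 4·2 + 9)/6 = 18/6 = 3; σ²_Task 6 = ((9−1)/6)² = 1.778
te_Task 7 = (11 + 4·14 + 29)/6 = 96/6 = 16; σ²_Task 7 = ((29−11)/6)² = 9.000
te_Task 8 = (2 + 4·5 + 14)/6 = 36/6 = 6; σ²_Task 8 = ((14−2)/6)² = 4.000

Forward pass:
ES_Task 1 = 0; EF_Task 1 = 12
ES_Task 2 = 0; EF_Task 2 = 5
ES_Task 3 = max(EF_Task 1=12, EF_Task 2=5) = 12; EF_Task 3 = 12+6 = 18
ES_Task 4 = 5; EF_Task 4 = 5+5 = 10
ES_Task 5 = max(EF_Task 1=12, EF_Task 2=5) = 12; EF_Task 5 = 12+13 = 25
ES_Task 6 = max(EF_Task 1=12, EF_Task 2=5) = 12; EF_Task 6 = 12+3 = 15
ES_Task 7 = max(EF_Task 1=12, EF_Task 2=5) = 12; EF_Task 7 = 12+16 = 28
ES_Task 8 = max(EF_Task 2=5, EF_Task 3=18, EF_Task 4=10, EF_Task 5=25, EF_Task 6=15, EF_Task 7=28) = 28; EF_Task 8 = 28+6 = 34
Expected project duration μ = 34 weeks. Critical path: Task 1 → Task 7 → Task 8.

Variance along critical path = 1.778 + 9.000 + 4.000 = 14.778; σ = √14.778 = 3.844 weeks.
Z = (40 − 34) / 3.844 = 1.561
P(T ≤ 40) = Φ(1.561) ≈ 0.941

0.941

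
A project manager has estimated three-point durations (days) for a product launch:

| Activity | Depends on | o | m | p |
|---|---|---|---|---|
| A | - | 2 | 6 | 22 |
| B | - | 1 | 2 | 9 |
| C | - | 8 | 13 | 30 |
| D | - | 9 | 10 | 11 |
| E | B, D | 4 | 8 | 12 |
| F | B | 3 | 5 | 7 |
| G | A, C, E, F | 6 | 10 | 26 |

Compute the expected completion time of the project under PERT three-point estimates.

30 days

te_A = (2 + 4·6 + 22)/6 = 48/6 = 8
te_B = (1 + 4·2 + 9)/6 = 18/6 = 3
te_C = (8 + 4·13 + 30)/6 = 90/6 = 15
te_D = (9 + 4·10 + 11)/6 = 60/6 = 10
te_E = (4 + 4·8 + 12)/6 = 48/6 = 8
te_F = (3 + 4·5 + 7)/6 = 30/6 = 5
te_G = (6 + 4·10 + 26)/6 = 72/6 = 12

Forward pass:
ES_A = 0; EF_A = 8
ES_B = 0; EF_B = 3
ES_C = 0; EF_C = 15
ES_D = 0; EF_D = 10
ES_E = max(EF_B=3, EF_D=10) = 10; EF_E = 10+8 = 18
ES_F = 3; EF_F = 3+5 = 8
ES_G = max(EF_A=8, EF_C=15, EF_E=18, EF_F=8) = 18; EF_G = 18+12 = 30
Expected project duration μ = 30 days. Critical path: D → E → G.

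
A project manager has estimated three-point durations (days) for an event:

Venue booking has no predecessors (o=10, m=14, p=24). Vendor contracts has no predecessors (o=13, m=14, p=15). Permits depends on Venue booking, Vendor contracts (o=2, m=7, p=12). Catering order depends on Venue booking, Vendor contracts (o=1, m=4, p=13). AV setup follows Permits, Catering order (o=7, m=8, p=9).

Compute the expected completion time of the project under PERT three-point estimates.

30 days

te_Venue booking = (10 + 4·14 + 24)/6 = 90/6 = 15
te_Vendor contracts = (13 + 4·14 + 15)/6 = 84/6 = 14
te_Permits = (2 + 4·7 + 12)/6 = 42/6 = 7
te_Catering order = (1 + 4·4 + 13)/6 = 30/6 = 5
te_AV setup = (7 + 4·8 + 9)/6 = 48/6 = 8

Forward pass:
ES_Venue booking = 0; EF_Venue booking = 15
ES_Vendor contracts = 0; EF_Vendor contracts = 14
ES_Permits = max(EF_Venue booking=15, EF_Vendor contracts=14) = 15; EF_Permits = 15+7 = 22
ES_Catering order = max(EF_Venue booking=15, EF_Vendor contracts=14) = 15; EF_Catering order = 15+5 = 20
ES_AV setup = max(EF_Permits=22, EF_Catering order=20) = 22; EF_AV setup = 22+8 = 30
Expected project duration μ = 30 days. Critical path: Venue booking → Permits → AV setup.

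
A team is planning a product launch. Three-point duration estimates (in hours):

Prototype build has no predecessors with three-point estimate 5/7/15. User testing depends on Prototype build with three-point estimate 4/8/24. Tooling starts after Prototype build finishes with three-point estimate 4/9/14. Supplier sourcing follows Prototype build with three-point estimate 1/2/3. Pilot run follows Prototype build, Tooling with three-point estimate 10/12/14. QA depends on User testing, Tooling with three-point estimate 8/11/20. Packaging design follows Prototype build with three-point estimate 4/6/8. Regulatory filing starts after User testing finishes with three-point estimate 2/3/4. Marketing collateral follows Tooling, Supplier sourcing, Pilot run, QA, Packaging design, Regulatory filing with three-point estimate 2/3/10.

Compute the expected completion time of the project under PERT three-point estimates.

34 hours

te_Prototype build = (5 + 4·7 + 15)/6 = 48/6 = 8
te_User testing = (4 + 4·8 + 24)/6 = 60/6 = 10
te_Tooling = (4 + 4·9 + 14)/6 = 54/6 = 9
te_Supplier sourcing = (1 + 4·2 + 3)/6 = 12/6 = 2
te_Pilot run = (10 + 4·12 + 14)/6 = 72/6 = 12
te_QA = (8 + 4·11 + 20)/6 = 72/6 = 12
te_Packaging design = (4 + 4·6 + 8)/6 = 36/6 = 6
te_Regulatory filing = (2 + 4·3 + 4)/6 = 18/6 = 3
te_Marketing collateral = (2 + 4·3 + 10)/6 = 24/6 = 4

Forward pass:
ES_Prototype build = 0; EF_Prototype build = 8
ES_User testing = 8; EF_User testing = 8+10 = 18
ES_Tooling = 8; EF_Tooling = 8+9 = 17
ES_Supplier sourcing = 8; EF_Supplier sourcing = 8+2 = 10
ES_Pilot run = max(EF_Prototype build=8, EF_Tooling=17) = 17; EF_Pilot run = 17+12 = 29
ES_QA = max(EF_User testing=18, EF_Tooling=17) = 18; EF_QA = 18+12 = 30
ES_Packaging design = 8; EF_Packaging design = 8+6 = 14
ES_Regulatory filing = 18; EF_Regulatory filing = 18+3 = 21
ES_Marketing collateral = max(EF_Tooling=17, EF_Supplier sourcing=10, EF_Pilot run=29, EF_QA=30, EF_Packaging design=14, EF_Regulatory filing=21) = 30; EF_Marketing collateral = 30+4 = 34
Expected project duration μ = 34 hours. Critical path: Prototype build → User testing → QA → Marketing collateral.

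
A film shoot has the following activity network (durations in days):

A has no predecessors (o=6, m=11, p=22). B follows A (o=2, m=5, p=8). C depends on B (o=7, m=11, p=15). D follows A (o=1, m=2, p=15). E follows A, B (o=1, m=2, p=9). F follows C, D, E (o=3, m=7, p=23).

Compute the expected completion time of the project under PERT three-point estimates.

te_A = (6 + 4·11 + 22)/6 = 72/6 = 12
te_B = (2 + 4·5 + 8)/6 = 30/6 = 5
te_C = (7 + 4·11 + 15)/6 = 66/6 = 11
te_D = (1 + 4·2 + 15)/6 = 24/6 = 4
te_E = (1 + 4·2 + 9)/6 = 18/6 = 3
te_F = (3 + 4·7 + 23)/6 = 54/6 = 9

Forward pass:
ES_A = 0; EF_A = 12
ES_B = 12; EF_B = 12+5 = 17
ES_C = 17; EF_C = 17+11 = 28
ES_D = 12; EF_D = 12+4 = 16
ES_E = max(EF_A=12, EF_B=17) = 17; EF_E = 17+3 = 20
ES_F = max(EF_C=28, EF_D=16, EF_E=20) = 28; EF_F = 28+9 = 37
Expected project duration μ = 37 days. Critical path: A → B → C → F.

37 days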